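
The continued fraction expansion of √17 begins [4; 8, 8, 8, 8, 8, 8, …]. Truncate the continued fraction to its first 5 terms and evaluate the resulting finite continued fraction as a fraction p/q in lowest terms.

Start with 8.
8 + 1/(8/1) = 8 + 1/8 = 65/8
8 + 1/(65/8) = 8 + 8/65 = 528/65
8 + 1/(528/65) = 8 + 65/528 = 4289/528
4 + 1/(4289/528) = 4 + 528/4289 = 17684/4289

17684/4289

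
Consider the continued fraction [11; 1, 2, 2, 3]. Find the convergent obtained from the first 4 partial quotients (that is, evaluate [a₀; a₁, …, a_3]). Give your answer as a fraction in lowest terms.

82/7

Use the convergent recurrence hₖ = aₖ·hₖ₋₁ + hₖ₋₂ (and likewise for the denominators kₖ):
a_0 = 11: 11/1
a_1 = 1: 12/1
a_2 = 2: 35/3
a_3 = 2: 82/7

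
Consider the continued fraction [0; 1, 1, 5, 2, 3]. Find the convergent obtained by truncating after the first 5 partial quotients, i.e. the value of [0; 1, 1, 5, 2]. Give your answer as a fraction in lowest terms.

13/24

a_0 = 0: 0/1
a_1 = 1: 1/1
a_2 = 1: 1/2
a_3 = 5: 6/11
a_4 = 2: 13/24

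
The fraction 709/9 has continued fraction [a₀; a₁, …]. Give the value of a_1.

1

⌊709/9⌋ = 78, remainder 7
⌊9/7⌋ = 1, remainder 2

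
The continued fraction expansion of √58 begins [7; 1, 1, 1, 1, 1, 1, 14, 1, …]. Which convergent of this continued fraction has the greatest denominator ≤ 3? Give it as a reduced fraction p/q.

23/3

a_0 = 7: 7/1  (≤ bound)
a_1 = 1: 8/1  (≤ bound)
a_2 = 1: 15/2  (≤ bound)
a_3 = 1: 23/3  (≤ bound)
a_4 = 1: 38/5  (> 3, stop)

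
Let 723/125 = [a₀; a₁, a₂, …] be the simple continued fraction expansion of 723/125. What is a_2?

3

Apply division with remainder until the remainder is 0:
723 = 5·125 + 98, so a_0 = 5
125 = 1·98 + 27, so a_1 = 1
98 = 3·27 + 17, so a_2 = 3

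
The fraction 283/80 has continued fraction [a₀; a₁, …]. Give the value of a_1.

1

283 ÷ 80 → quotient 3, remainder 43
80 ÷ 43 → quotient 1, remainder 37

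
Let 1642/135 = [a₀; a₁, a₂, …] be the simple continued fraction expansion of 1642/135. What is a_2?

Apply division with remainder until the remainder is 0:
⌊1642/135⌋ = 12, remainder 22
⌊135/22⌋ = 6, remainder 3
⌊22/3⌋ = 7, remainder 1

7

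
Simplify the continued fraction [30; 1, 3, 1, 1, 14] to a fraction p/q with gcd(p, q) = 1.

Start with 14.
1 + 1/(14/1) = 1 + 1/14 = 15/14
1 + 1/(15/14) = 1 + 14/15 = 29/15
3 + 1/(29/15) = 3 + 15/29 = 102/29
1 + 1/(102/29) = 1 + 29/102 = 131/102
30 + 1/(131/102) = 30 + 102/131 = 4032/131

4032/131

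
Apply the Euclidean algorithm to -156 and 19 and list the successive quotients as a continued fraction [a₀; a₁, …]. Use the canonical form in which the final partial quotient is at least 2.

[-9; 1, 3, 1, 3]

-156 = -9·19 + 15, so a_0 = -9
19 = 1·15 + 4, so a_1 = 1
15 = 3·4 + 3, so a_2 = 3
4 = 1·3 + 1, so a_3 = 1
3 = 3·1 + 0, so a_4 = 3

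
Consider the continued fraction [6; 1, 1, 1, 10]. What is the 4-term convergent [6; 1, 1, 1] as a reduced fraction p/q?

20/3

Starting at the tail and folding back:
Start with 1.
1 + 1/(1/1) = 1 + 1/1 = 2/1
1 + 1/(2/1) = 1 + 1/2 = 3/2
6 + 1/(3/2) = 6 + 2/3 = 20/3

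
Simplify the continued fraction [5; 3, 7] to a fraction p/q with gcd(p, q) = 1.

117/22

Start with 7.
3 + 1/(7/1) = 3 + 1/7 = 22/7
5 + 1/(22/7) = 5 + 7/22 = 117/22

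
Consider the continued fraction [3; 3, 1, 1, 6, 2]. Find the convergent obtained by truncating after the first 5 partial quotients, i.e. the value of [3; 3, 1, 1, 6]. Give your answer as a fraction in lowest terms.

Start with 6.
1 + 1/(6/1) = 1 + 1/6 = 7/6
1 + 1/(7/6) = 1 + 6/7 = 13/7
3 + 1/(13/7) = 3 + 7/13 = 46/13
3 + 1/(46/13) = 3 + 13/46 = 151/46

151/46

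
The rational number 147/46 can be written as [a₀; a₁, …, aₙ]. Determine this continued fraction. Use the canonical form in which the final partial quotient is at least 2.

[3; 5, 9]

Apply division with remainder until the remainder is 0:
⌊147/46⌋ = 3, remainder 9
⌊46/9⌋ = 5, remainder 1
⌊9/1⌋ = 9, remainder 0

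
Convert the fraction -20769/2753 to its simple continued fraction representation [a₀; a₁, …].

-20769 ÷ 2753 → quotient -8, remainder 1255
2753 ÷ 1255 → quotient 2, remainder 243
1255 ÷ 243 → quotient 5, remainder 40
243 ÷ 40 → quotient 6, remainder 3
40 ÷ 3 → quotient 13, remainder 1
3 ÷ 1 → quotient 3, remainder 0

[-8; 2, 5, 6, 13, 3]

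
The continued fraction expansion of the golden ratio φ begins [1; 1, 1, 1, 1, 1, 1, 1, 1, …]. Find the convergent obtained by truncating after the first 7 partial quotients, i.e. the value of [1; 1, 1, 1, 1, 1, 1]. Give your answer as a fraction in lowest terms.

Start with 1.
1 + 1/(1/1) = 1 + 1/1 = 2/1
1 + 1/(2/1) = 1 + 1/2 = 3/2
1 + 1/(3/2) = 1 + 2/3 = 5/3
1 + 1/(5/3) = 1 + 3/5 = 8/5
1 + 1/(8/5) = 1 + 5/8 = 13/8
1 + 1/(13/8) = 1 + 8/13 = 21/13

21/13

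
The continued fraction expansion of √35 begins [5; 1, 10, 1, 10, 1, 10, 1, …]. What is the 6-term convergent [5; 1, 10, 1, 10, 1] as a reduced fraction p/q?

846/143

Start with 1.
10 + 1/(1/1) = 10 + 1/1 = 11/1
1 + 1/(11/1) = 1 + 1/11 = 12/11
10 + 1/(12/11) = 10 + 11/12 = 131/12
1 + 1/(131/12) = 1 + 12/131 = 143/131
5 + 1/(143/131) = 5 + 131/143 = 846/143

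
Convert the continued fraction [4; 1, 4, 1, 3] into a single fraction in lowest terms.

111/23

Start with 3.
1 + 1/(3/1) = 1 + 1/3 = 4/3
4 + 1/(4/3) = 4 + 3/4 = 19/4
1 + 1/(19/4) = 1 + 4/19 = 23/19
4 + 1/(23/19) = 4 + 19/23 = 111/23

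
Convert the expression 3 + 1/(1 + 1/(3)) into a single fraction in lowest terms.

Build up convergents one term at a time:
a_0 = 3: 3/1
a_1 = 1: 4/1
a_2 = 3: 15/4

15/4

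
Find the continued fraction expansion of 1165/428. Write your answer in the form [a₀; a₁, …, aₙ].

[2; 1, 2, 1, 1, 2, 11, 2]

Run the Euclidean algorithm, recording each quotient:
1165 = 2·428 + 309, so a_0 = 2
428 = 1·309 + 119, so a_1 = 1
309 = 2·119 + 71, so a_2 = 2
119 = 1·71 + 48, so a_3 = 1
71 = 1·48 + 23, so a_4 = 1
48 = 2·23 + 2, so a_5 = 2
23 = 11·2 + 1, so a_6 = 11
2 = 2·1 + 0, so a_7 = 2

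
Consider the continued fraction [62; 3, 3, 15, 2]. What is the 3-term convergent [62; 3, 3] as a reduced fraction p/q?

a_0 = 62: 62/1
a_1 = 3: 187/3
a_2 = 3: 623/10

623/10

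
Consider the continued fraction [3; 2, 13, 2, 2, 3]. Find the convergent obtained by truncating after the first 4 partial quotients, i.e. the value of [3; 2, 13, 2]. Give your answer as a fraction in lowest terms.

Start with 2.
13 + 1/(2/1) = 13 + 1/2 = 27/2
2 + 1/(27/2) = 2 + 2/27 = 56/27
3 + 1/(56/27) = 3 + 27/56 = 195/56

195/56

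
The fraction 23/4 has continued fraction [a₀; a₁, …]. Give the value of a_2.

Repeatedly divide and take the remainder:
23 = 5·4 + 3, so a_0 = 5
4 = 1·3 + 1, so a_1 = 1
3 = 3·1 + 0, so a_2 = 3

3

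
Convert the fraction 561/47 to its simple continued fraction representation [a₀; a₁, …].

Apply division with remainder until the remainder is 0:
561 = 11·47 + 44, so a_0 = 11
47 = 1·44 + 3, so a_1 = 1
44 = 14·3 + 2, so a_2 = 14
3 = 1·2 + 1, so a_3 = 1
2 = 2·1 + 0, so a_4 = 2

[11; 1, 14, 1, 2]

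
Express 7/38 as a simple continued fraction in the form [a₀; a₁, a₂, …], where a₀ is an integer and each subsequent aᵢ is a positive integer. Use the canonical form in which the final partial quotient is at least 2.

[0; 5, 2, 3]

Apply division with remainder until the remainder is 0:
7 ÷ 38 → quotient 0, remainder 7
38 ÷ 7 → quotient 5, remainder 3
7 ÷ 3 → quotient 2, remainder 1
3 ÷ 1 → quotient 3, remainder 0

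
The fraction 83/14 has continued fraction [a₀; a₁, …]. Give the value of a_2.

13

Run the Euclidean algorithm, recording each quotient:
83 ÷ 14 → quotient 5, remainder 13
14 ÷ 13 → quotient 1, remainder 1
13 ÷ 1 → quotient 13, remainder 0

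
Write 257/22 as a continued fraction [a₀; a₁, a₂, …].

⌊257/22⌋ = 11, remainder 15
⌊22/15⌋ = 1, remainder 7
⌊15/7⌋ = 2, remainder 1
⌊7/1⌋ = 7, remainder 0

[11; 1, 2, 7]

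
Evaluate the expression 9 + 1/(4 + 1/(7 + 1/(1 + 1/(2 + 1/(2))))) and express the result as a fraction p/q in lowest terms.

2061/223

a_0 = 9: 9/1
a_1 = 4: 37/4
a_2 = 7: 268/29
a_3 = 1: 305/33
a_4 = 2: 878/95
a_5 = 2: 2061/223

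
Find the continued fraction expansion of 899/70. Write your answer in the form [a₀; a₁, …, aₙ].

Run the Euclidean algorithm, recording each quotient:
⌊899/70⌋ = 12, remainder 59
⌊70/59⌋ = 1, remainder 11
⌊59/11⌋ = 5, remainder 4
⌊11/4⌋ = 2, remainder 3
⌊4/3⌋ = 1, remainder 1
⌊3/1⌋ = 3, remainder 0

[12; 1, 5, 2, 1, 3]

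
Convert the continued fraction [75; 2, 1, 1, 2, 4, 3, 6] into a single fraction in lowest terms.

87523/1161

Start with 6.
3 + 1/(6/1) = 3 + 1/6 = 19/6
4 + 1/(19/6) = 4 + 6/19 = 82/19
2 + 1/(82/19) = 2 + 19/82 = 183/82
1 + 1/(183/82) = 1 + 82/183 = 265/183
1 + 1/(265/183) = 1 + 183/265 = 448/265
2 + 1/(448/265) = 2 + 265/448 = 1161/448
75 + 1/(1161/448) = 75 + 448/1161 = 87523/1161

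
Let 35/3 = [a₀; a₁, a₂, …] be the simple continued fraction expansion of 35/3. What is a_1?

1

Repeatedly divide and take the remainder:
35 = 11·3 + 2, so a_0 = 11
3 = 1·2 + 1, so a_1 = 1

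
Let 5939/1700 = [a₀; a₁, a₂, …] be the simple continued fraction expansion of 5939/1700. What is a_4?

Repeatedly divide and take the remainder:
⌊5939/1700⌋ = 3, remainder 839
⌊1700/839⌋ = 2, remainder 22
⌊839/22⌋ = 38, remainder 3
⌊22/3⌋ = 7, remainder 1
⌊3/1⌋ = 3, remainder 0

3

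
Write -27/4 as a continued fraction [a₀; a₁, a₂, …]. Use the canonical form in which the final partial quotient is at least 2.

[-7; 4]

-27 = -7·4 + 1, so a_0 = -7
4 = 4·1 + 0, so a_1 = 4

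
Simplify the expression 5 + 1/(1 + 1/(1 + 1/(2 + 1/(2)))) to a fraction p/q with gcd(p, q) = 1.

a_0 = 5: 5/1
a_1 = 1: 6/1
a_2 = 1: 11/2
a_3 = 2: 28/5
a_4 = 2: 67/12

67/12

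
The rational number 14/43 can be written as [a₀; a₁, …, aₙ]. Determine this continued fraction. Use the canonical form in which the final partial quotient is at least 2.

[0; 3, 14]

Repeatedly divide and take the remainder:
14 ÷ 43 → quotient 0, remainder 14
43 ÷ 14 → quotient 3, remainder 1
14 ÷ 1 → quotient 14, remainder 0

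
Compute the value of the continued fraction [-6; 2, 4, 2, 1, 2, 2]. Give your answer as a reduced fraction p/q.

-1027/185

Start with 2.
2 + 1/(2/1) = 2 + 1/2 = 5/2
1 + 1/(5/2) = 1 + 2/5 = 7/5
2 + 1/(7/5) = 2 + 5/7 = 19/7
4 + 1/(19/7) = 4 + 7/19 = 83/19
2 + 1/(83/19) = 2 + 19/83 = 185/83
-6 + 1/(185/83) = -6 + 83/185 = -1027/185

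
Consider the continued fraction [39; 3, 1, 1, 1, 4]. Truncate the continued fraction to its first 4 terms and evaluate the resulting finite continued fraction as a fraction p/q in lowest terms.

Start with 1.
1 + 1/(1/1) = 1 + 1/1 = 2/1
3 + 1/(2/1) = 3 + 1/2 = 7/2
39 + 1/(7/2) = 39 + 2/7 = 275/7

275/7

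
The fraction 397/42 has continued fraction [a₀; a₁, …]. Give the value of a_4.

397 = 9·42 + 19, so a_0 = 9
42 = 2·19 + 4, so a_1 = 2
19 = 4·4 + 3, so a_2 = 4
4 = 1·3 + 1, so a_3 = 1
3 = 3·1 + 0, so a_4 = 3

3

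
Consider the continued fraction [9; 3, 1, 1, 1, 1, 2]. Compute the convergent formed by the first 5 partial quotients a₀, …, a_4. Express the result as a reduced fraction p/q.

102/11

a_0 = 9: 9/1
a_1 = 3: 28/3
a_2 = 1: 37/4
a_3 = 1: 65/7
a_4 = 1: 102/11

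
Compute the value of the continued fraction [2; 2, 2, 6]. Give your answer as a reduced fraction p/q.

77/32

Use the convergent recurrence hₖ = aₖ·hₖ₋₁ + hₖ₋₂ (and likewise for the denominators kₖ):
a_0 = 2: 2/1
a_1 = 2: 5/2
a_2 = 2: 12/5
a_3 = 6: 77/32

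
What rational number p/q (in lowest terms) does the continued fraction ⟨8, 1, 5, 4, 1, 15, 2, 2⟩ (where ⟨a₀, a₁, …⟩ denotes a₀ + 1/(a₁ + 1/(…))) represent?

Build up convergents one term at a time:
a_0 = 8: 8/1
a_1 = 1: 9/1
a_2 = 5: 53/6
a_3 = 4: 221/25
a_4 = 1: 274/31
a_5 = 15: 4331/490
a_6 = 2: 8936/1011
a_7 = 2: 22203/2512

22203/2512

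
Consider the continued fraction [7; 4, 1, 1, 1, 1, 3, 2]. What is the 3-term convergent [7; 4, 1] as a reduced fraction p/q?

36/5

Build up convergents one term at a time:
a_0 = 7: 7/1
a_1 = 4: 29/4
a_2 = 1: 36/5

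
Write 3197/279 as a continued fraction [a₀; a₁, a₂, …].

Repeatedly divide and take the remainder:
3197 ÷ 279 → quotient 11, remainder 128
279 ÷ 128 → quotient 2, remainder 23
128 ÷ 23 → quotient 5, remainder 13
23 ÷ 13 → quotient 1, remainder 10
13 ÷ 10 → quotient 1, remainder 3
10 ÷ 3 → quotient 3, remainder 1
3 ÷ 1 → quotient 3, remainder 0

[11; 2, 5, 1, 1, 3, 3]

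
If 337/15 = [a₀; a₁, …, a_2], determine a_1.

Run the Euclidean algorithm, recording each quotient:
337 = 22·15 + 7, so a_0 = 22
15 = 2·7 + 1, so a_1 = 2

2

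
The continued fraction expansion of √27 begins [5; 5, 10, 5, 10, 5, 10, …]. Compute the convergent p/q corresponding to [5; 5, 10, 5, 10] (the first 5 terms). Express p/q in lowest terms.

13775/2651

Starting at the tail and folding back:
Start with 10.
5 + 1/(10/1) = 5 + 1/10 = 51/10
10 + 1/(51/10) = 10 + 10/51 = 520/51
5 + 1/(520/51) = 5 + 51/520 = 2651/520
5 + 1/(2651/520) = 5 + 520/2651 = 13775/2651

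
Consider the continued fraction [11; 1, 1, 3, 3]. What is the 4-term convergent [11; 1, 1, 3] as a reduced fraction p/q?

81/7

a_0 = 11: 11/1
a_1 = 1: 12/1
a_2 = 1: 23/2
a_3 = 3: 81/7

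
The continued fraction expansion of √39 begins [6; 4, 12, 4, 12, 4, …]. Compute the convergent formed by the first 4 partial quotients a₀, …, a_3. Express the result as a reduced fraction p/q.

Start with 4.
12 + 1/(4/1) = 12 + 1/4 = 49/4
4 + 1/(49/4) = 4 + 4/49 = 200/49
6 + 1/(200/49) = 6 + 49/200 = 1249/200

1249/200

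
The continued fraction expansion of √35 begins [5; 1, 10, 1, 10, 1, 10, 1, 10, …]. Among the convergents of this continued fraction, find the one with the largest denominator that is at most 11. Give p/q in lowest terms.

a_0 = 5: 5/1  (≤ bound)
a_1 = 1: 6/1  (≤ bound)
a_2 = 10: 65/11  (≤ bound)
a_3 = 1: 71/12  (> 11, stop)

65/11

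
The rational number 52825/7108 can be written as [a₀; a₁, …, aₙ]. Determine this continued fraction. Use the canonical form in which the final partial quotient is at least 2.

[7; 2, 3, 6, 9, 1, 15]

52825 = 7·7108 + 3069, so a_0 = 7
7108 = 2·3069 + 970, so a_1 = 2
3069 = 3·970 + 159, so a_2 = 3
970 = 6·159 + 16, so a_3 = 6
159 = 9·16 + 15, so a_4 = 9
16 = 1·15 + 1, so a_5 = 1
15 = 15·1 + 0, so a_6 = 15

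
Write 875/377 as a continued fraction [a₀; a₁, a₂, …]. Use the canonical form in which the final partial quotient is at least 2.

875 ÷ 377 → quotient 2, remainder 121
377 ÷ 121 → quotient 3, remainder 14
121 ÷ 14 → quotient 8, remainder 9
14 ÷ 9 → quotient 1, remainder 5
9 ÷ 5 → quotient 1, remainder 4
5 ÷ 4 → quotient 1, remainder 1
4 ÷ 1 → quotient 4, remainder 0

[2; 3, 8, 1, 1, 1, 4]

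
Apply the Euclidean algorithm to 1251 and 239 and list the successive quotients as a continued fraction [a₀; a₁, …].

[5; 4, 3, 1, 2, 1, 3]

1251 ÷ 239 → quotient 5, remainder 56
239 ÷ 56 → quotient 4, remainder 15
56 ÷ 15 → quotient 3, remainder 11
15 ÷ 11 → quotient 1, remainder 4
11 ÷ 4 → quotient 2, remainder 3
4 ÷ 3 → quotient 1, remainder 1
3 ÷ 1 → quotient 3, remainder 0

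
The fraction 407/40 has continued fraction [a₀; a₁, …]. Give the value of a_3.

2

Apply division with remainder until the remainder is 0:
⌊407/40⌋ = 10, remainder 7
⌊40/7⌋ = 5, remainder 5
⌊7/5⌋ = 1, remainder 2
⌊5/2⌋ = 2, remainder 1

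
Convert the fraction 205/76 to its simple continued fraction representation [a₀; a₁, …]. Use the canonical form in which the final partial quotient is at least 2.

[2; 1, 2, 3, 3, 2]

205 = 2·76 + 53, so a_0 = 2
76 = 1·53 + 23, so a_1 = 1
53 = 2·23 + 7, so a_2 = 2
23 = 3·7 + 2, so a_3 = 3
7 = 3·2 + 1, so a_4 = 3
2 = 2·1 + 0, so a_5 = 2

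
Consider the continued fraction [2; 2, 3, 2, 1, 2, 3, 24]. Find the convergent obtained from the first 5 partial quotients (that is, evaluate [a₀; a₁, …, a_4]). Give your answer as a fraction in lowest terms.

56/23

Start with 1.
2 + 1/(1/1) = 2 + 1/1 = 3/1
3 + 1/(3/1) = 3 + 1/3 = 10/3
2 + 1/(10/3) = 2 + 3/10 = 23/10
2 + 1/(23/10) = 2 + 10/23 = 56/23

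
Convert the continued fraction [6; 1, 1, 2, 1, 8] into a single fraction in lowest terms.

Start with 8.
1 + 1/(8/1) = 1 + 1/8 = 9/8
2 + 1/(9/8) = 2 + 8/9 = 26/9
1 + 1/(26/9) = 1 + 9/26 = 35/26
1 + 1/(35/26) = 1 + 26/35 = 61/35
6 + 1/(61/35) = 6 + 35/61 = 401/61

401/61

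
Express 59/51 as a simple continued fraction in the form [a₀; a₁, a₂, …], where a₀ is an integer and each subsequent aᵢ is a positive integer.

[1; 6, 2, 1, 2]

Apply division with remainder until the remainder is 0:
⌊59/51⌋ = 1, remainder 8
⌊51/8⌋ = 6, remainder 3
⌊8/3⌋ = 2, remainder 2
⌊3/2⌋ = 1, remainder 1
⌊2/1⌋ = 2, remainder 0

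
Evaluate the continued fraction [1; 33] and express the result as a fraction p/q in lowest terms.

Collapse the nested fraction from the inside out:
Start with 33.
1 + 1/(33/1) = 1 + 1/33 = 34/33

34/33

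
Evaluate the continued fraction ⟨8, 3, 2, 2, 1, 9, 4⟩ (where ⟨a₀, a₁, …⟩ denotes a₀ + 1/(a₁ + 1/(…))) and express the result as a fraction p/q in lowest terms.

7927/956

a_0 = 8: 8/1
a_1 = 3: 25/3
a_2 = 2: 58/7
a_3 = 2: 141/17
a_4 = 1: 199/24
a_5 = 9: 1932/233
a_6 = 4: 7927/956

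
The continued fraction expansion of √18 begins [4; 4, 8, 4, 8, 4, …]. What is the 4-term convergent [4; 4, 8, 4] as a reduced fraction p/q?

Collapse the nested fraction from the inside out:
Start with 4.
8 + 1/(4/1) = 8 + 1/4 = 33/4
4 + 1/(33/4) = 4 + 4/33 = 136/33
4 + 1/(136/33) = 4 + 33/136 = 577/136

577/136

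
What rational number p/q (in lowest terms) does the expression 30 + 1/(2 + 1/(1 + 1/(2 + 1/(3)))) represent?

820/27

Start with 3.
2 + 1/(3/1) = 2 + 1/3 = 7/3
1 + 1/(7/3) = 1 + 3/7 = 10/7
2 + 1/(10/7) = 2 + 7/10 = 27/10
30 + 1/(27/10) = 30 + 10/27 = 820/27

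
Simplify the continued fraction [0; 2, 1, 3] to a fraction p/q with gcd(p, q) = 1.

Compute successive convergents:
a_0 = 0: 0/1
a_1 = 2: 1/2
a_2 = 1: 1/3
a_3 = 3: 4/11

4/11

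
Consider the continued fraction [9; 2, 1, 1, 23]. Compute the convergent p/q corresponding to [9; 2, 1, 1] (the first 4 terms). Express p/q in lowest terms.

47/5

a_0 = 9: 9/1
a_1 = 2: 19/2
a_2 = 1: 28/3
a_3 = 1: 47/5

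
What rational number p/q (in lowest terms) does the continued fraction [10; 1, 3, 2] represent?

97/9

a_0 = 10: 10/1
a_1 = 1: 11/1
a_2 = 3: 43/4
a_3 = 2: 97/9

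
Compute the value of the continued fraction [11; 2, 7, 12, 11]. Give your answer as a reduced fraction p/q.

23129/2017

Use the convergent recurrence hₖ = aₖ·hₖ₋₁ + hₖ₋₂ (and likewise for the denominators kₖ):
a_0 = 11: 11/1
a_1 = 2: 23/2
a_2 = 7: 172/15
a_3 = 12: 2087/182
a_4 = 11: 23129/2017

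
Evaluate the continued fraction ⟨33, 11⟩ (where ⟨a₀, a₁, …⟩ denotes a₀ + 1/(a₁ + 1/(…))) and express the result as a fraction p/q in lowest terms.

364/11

a_0 = 33: 33/1
a_1 = 11: 364/11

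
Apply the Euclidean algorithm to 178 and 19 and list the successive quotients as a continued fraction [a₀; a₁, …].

178 ÷ 19 → quotient 9, remainder 7
19 ÷ 7 → quotient 2, remainder 5
7 ÷ 5 → quotient 1, remainder 2
5 ÷ 2 → quotient 2, remainder 1
2 ÷ 1 → quotient 2, remainder 0

[9; 2, 1, 2, 2]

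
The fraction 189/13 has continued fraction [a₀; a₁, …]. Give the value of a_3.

6

Run the Euclidean algorithm, recording each quotient:
⌊189/13⌋ = 14, remainder 7
⌊13/7⌋ = 1, remainder 6
⌊7/6⌋ = 1, remainder 1
⌊6/1⌋ = 6, remainder 0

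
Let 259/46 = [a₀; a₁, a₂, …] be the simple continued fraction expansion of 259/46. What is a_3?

1

Run the Euclidean algorithm, recording each quotient:
⌊259/46⌋ = 5, remainder 29
⌊46/29⌋ = 1, remainder 17
⌊29/17⌋ = 1, remainder 12
⌊17/12⌋ = 1, remainder 5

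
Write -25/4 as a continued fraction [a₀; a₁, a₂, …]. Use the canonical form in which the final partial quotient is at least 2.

Apply division with remainder until the remainder is 0:
⌊-25/4⌋ = -7, remainder 3
⌊4/3⌋ = 1, remainder 1
⌊3/1⌋ = 3, remainder 0

[-7; 1, 3]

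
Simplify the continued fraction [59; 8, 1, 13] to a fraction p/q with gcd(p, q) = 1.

Compute successive convergents:
a_0 = 59: 59/1
a_1 = 8: 473/8
a_2 = 1: 532/9
a_3 = 13: 7389/125

7389/125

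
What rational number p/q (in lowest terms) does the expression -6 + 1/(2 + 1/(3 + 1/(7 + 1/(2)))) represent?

-607/109

Build up convergents one term at a time:
a_0 = -6: -6/1
a_1 = 2: -11/2
a_2 = 3: -39/7
a_3 = 7: -284/51
a_4 = 2: -607/109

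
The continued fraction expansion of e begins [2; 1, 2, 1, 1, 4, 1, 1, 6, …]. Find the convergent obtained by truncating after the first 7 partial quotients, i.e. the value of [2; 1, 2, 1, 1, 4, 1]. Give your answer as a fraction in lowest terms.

106/39

Work from the innermost term outward:
Start with 1.
4 + 1/(1/1) = 4 + 1/1 = 5/1
1 + 1/(5/1) = 1 + 1/5 = 6/5
1 + 1/(6/5) = 1 + 5/6 = 11/6
2 + 1/(11/6) = 2 + 6/11 = 28/11
1 + 1/(28/11) = 1 + 11/28 = 39/28
2 + 1/(39/28) = 2 + 28/39 = 106/39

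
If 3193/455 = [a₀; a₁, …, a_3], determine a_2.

1

⌊3193/455⌋ = 7, remainder 8
⌊455/8⌋ = 56, remainder 7
⌊8/7⌋ = 1, remainder 1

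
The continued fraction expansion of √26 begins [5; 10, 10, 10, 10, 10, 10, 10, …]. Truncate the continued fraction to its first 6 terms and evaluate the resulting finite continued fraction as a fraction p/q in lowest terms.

Collapse the nested fraction from the inside out:
Start with 10.
10 + 1/(10/1) = 10 + 1/10 = 101/10
10 + 1/(101/10) = 10 + 10/101 = 1020/101
10 + 1/(1020/101) = 10 + 101/1020 = 10301/1020
10 + 1/(10301/1020) = 10 + 1020/10301 = 104030/10301
5 + 1/(104030/10301) = 5 + 10301/104030 = 530451/104030

530451/104030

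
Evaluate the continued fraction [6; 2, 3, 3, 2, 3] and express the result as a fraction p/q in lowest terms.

Compute successive convergents:
a_0 = 6: 6/1
a_1 = 2: 13/2
a_2 = 3: 45/7
a_3 = 3: 148/23
a_4 = 2: 341/53
a_5 = 3: 1171/182

1171/182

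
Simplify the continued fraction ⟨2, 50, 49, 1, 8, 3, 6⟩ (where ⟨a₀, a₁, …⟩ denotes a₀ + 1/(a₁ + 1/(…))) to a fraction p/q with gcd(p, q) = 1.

892285/441727

Starting at the tail and folding back:
Start with 6.
3 + 1/(6/1) = 3 + 1/6 = 19/6
8 + 1/(19/6) = 8 + 6/19 = 158/19
1 + 1/(158/19) = 1 + 19/158 = 177/158
49 + 1/(177/158) = 49 + 158/177 = 8831/177
50 + 1/(8831/177) = 50 + 177/8831 = 441727/8831
2 + 1/(441727/8831) = 2 + 8831/441727 = 892285/441727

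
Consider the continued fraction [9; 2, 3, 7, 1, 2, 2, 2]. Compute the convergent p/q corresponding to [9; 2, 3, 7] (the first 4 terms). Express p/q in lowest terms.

Collapse the nested fraction from the inside out:
Start with 7.
3 + 1/(7/1) = 3 + 1/7 = 22/7
2 + 1/(22/7) = 2 + 7/22 = 51/22
9 + 1/(51/22) = 9 + 22/51 = 481/51

481/51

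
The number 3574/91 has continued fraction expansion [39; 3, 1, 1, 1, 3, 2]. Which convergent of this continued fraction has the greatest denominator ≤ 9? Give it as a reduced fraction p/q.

a_0 = 39: 39/1  (≤ bound)
a_1 = 3: 118/3  (≤ bound)
a_2 = 1: 157/4  (≤ bound)
a_3 = 1: 275/7  (≤ bound)
a_4 = 1: 432/11  (> 9, stop)

275/7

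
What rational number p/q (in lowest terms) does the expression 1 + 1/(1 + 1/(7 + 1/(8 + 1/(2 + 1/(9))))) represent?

2453/1307

Compute successive convergents:
a_0 = 1: 1/1
a_1 = 1: 2/1
a_2 = 7: 15/8
a_3 = 8: 122/65
a_4 = 2: 259/138
a_5 = 9: 2453/1307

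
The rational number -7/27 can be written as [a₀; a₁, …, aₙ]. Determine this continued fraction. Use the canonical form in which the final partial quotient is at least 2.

[-1; 1, 2, 1, 6]

-7 = -1·27 + 20, so a_0 = -1
27 = 1·20 + 7, so a_1 = 1
20 = 2·7 + 6, so a_2 = 2
7 = 1·6 + 1, so a_3 = 1
6 = 6·1 + 0, so a_4 = 6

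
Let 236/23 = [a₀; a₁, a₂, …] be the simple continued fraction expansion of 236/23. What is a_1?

3

Repeatedly divide and take the remainder:
236 ÷ 23 → quotient 10, remainder 6
23 ÷ 6 → quotient 3, remainder 5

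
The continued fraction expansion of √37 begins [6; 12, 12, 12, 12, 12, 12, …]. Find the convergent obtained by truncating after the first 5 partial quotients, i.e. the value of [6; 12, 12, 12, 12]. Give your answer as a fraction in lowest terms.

128766/21169

Use the convergent recurrence hₖ = aₖ·hₖ₋₁ + hₖ₋₂ (and likewise for the denominators kₖ):
a_0 = 6: 6/1
a_1 = 12: 73/12
a_2 = 12: 882/145
a_3 = 12: 10657/1752
a_4 = 12: 128766/21169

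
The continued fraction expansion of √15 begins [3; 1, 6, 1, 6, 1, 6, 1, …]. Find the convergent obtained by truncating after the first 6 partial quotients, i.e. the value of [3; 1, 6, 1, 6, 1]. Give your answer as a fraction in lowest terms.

Start with 1.
6 + 1/(1/1) = 6 + 1/1 = 7/1
1 + 1/(7/1) = 1 + 1/7 = 8/7
6 + 1/(8/7) = 6 + 7/8 = 55/8
1 + 1/(55/8) = 1 + 8/55 = 63/55
3 + 1/(63/55) = 3 + 55/63 = 244/63

244/63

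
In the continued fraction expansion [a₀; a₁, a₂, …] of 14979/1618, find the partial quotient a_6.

16

Apply division with remainder until the remainder is 0:
14979 ÷ 1618 → quotient 9, remainder 417
1618 ÷ 417 → quotient 3, remainder 367
417 ÷ 367 → quotient 1, remainder 50
367 ÷ 50 → quotient 7, remainder 17
50 ÷ 17 → quotient 2, remainder 16
17 ÷ 16 → quotient 1, remainder 1
16 ÷ 1 → quotient 16, remainder 0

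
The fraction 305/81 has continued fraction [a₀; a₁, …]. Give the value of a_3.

3

305 ÷ 81 → quotient 3, remainder 62
81 ÷ 62 → quotient 1, remainder 19
62 ÷ 19 → quotient 3, remainder 5
19 ÷ 5 → quotient 3, remainder 4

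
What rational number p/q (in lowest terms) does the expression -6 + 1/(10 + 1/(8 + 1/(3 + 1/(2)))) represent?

-3464/587

a_0 = -6: -6/1
a_1 = 10: -59/10
a_2 = 8: -478/81
a_3 = 3: -1493/253
a_4 = 2: -3464/587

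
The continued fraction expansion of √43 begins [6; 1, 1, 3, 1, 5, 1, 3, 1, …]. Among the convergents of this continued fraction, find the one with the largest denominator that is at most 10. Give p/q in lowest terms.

59/9

List convergents until the denominator exceeds the bound:
a_0 = 6: 6/1  (≤ bound)
a_1 = 1: 7/1  (≤ bound)
a_2 = 1: 13/2  (≤ bound)
a_3 = 3: 46/7  (≤ bound)
a_4 = 1: 59/9  (≤ bound)
a_5 = 5: 341/52  (> 10, stop)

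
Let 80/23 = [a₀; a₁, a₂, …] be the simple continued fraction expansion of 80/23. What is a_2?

⌊80/23⌋ = 3, remainder 11
⌊23/11⌋ = 2, remainder 1
⌊11/1⌋ = 11, remainder 0

11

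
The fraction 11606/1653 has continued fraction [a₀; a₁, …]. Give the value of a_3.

11606 ÷ 1653 → quotient 7, remainder 35
1653 ÷ 35 → quotient 47, remainder 8
35 ÷ 8 → quotient 4, remainder 3
8 ÷ 3 → quotient 2, remainder 2

2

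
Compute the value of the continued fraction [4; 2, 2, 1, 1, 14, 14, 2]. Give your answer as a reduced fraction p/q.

Use the convergent recurrence hₖ = aₖ·hₖ₋₁ + hₖ₋₂ (and likewise for the denominators kₖ):
a_0 = 4: 4/1
a_1 = 2: 9/2
a_2 = 2: 22/5
a_3 = 1: 31/7
a_4 = 1: 53/12
a_5 = 14: 773/175
a_6 = 14: 10875/2462
a_7 = 2: 22523/5099

22523/5099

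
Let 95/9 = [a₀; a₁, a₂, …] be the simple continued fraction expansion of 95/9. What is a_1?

95 ÷ 9 → quotient 10, remainder 5
9 ÷ 5 → quotient 1, remainder 4

1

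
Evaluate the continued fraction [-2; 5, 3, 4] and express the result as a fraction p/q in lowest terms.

Starting at the tail and folding back:
Start with 4.
3 + 1/(4/1) = 3 + 1/4 = 13/4
5 + 1/(13/4) = 5 + 4/13 = 69/13
-2 + 1/(69/13) = -2 + 13/69 = -125/69

-125/69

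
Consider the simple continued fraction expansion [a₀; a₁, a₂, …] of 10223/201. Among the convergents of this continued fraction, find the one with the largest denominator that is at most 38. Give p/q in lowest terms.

a_0 = 50: 50/1  (≤ bound)
a_1 = 1: 51/1  (≤ bound)
a_2 = 6: 356/7  (≤ bound)
a_3 = 5: 1831/36  (≤ bound)
a_4 = 1: 2187/43  (> 38, stop)

1831/36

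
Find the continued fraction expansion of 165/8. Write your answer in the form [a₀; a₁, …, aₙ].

165 ÷ 8 → quotient 20, remainder 5
8 ÷ 5 → quotient 1, remainder 3
5 ÷ 3 → quotient 1, remainder 2
3 ÷ 2 → quotient 1, remainder 1
2 ÷ 1 → quotient 2, remainder 0

[20; 1, 1, 1, 2]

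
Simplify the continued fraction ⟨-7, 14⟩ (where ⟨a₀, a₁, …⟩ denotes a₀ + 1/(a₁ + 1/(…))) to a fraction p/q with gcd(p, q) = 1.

-97/14

a_0 = -7: -7/1
a_1 = 14: -97/14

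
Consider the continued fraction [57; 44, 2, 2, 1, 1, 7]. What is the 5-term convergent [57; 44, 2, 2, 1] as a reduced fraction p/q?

Start with 1.
2 + 1/(1/1) = 2 + 1/1 = 3/1
2 + 1/(3/1) = 2 + 1/3 = 7/3
44 + 1/(7/3) = 44 + 3/7 = 311/7
57 + 1/(311/7) = 57 + 7/311 = 17734/311

17734/311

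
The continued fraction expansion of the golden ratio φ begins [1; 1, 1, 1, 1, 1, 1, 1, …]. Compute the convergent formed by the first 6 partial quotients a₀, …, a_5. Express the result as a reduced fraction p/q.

a_0 = 1: 1/1
a_1 = 1: 2/1
a_2 = 1: 3/2
a_3 = 1: 5/3
a_4 = 1: 8/5
a_5 = 1: 13/8

13/8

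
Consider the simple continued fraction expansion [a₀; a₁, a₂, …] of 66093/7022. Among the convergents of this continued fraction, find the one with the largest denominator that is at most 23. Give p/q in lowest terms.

160/17

a_0 = 9: 9/1  (≤ bound)
a_1 = 2: 19/2  (≤ bound)
a_2 = 2: 47/5  (≤ bound)
a_3 = 2: 113/12  (≤ bound)
a_4 = 1: 160/17  (≤ bound)
a_5 = 6: 1073/114  (> 23, stop)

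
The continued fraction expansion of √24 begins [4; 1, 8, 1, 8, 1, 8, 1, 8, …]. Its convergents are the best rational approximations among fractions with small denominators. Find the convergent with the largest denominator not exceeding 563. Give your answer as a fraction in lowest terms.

485/99

a_0 = 4: 4/1  (≤ bound)
a_1 = 1: 5/1  (≤ bound)
a_2 = 8: 44/9  (≤ bound)
a_3 = 1: 49/10  (≤ bound)
a_4 = 8: 436/89  (≤ bound)
a_5 = 1: 485/99  (≤ bound)
a_6 = 8: 4316/881  (> 563, stop)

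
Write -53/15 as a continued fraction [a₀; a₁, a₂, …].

Apply division with remainder until the remainder is 0:
⌊-53/15⌋ = -4, remainder 7
⌊15/7⌋ = 2, remainder 1
⌊7/1⌋ = 7, remainder 0

[-4; 2, 7]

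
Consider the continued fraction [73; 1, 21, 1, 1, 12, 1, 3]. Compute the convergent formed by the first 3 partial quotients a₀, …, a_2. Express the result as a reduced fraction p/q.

a_0 = 73: 73/1
a_1 = 1: 74/1
a_2 = 21: 1627/22

1627/22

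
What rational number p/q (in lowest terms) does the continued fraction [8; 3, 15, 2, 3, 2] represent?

Start with 2.
3 + 1/(2/1) = 3 + 1/2 = 7/2
2 + 1/(7/2) = 2 + 2/7 = 16/7
15 + 1/(16/7) = 15 + 7/16 = 247/16
3 + 1/(247/16) = 3 + 16/247 = 757/247
8 + 1/(757/247) = 8 + 247/757 = 6303/757

6303/757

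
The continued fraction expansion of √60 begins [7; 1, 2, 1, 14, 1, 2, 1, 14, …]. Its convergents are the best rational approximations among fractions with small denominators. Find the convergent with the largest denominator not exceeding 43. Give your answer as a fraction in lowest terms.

31/4

List convergents until the denominator exceeds the bound:
a_0 = 7: 7/1  (≤ bound)
a_1 = 1: 8/1  (≤ bound)
a_2 = 2: 23/3  (≤ bound)
a_3 = 1: 31/4  (≤ bound)
a_4 = 14: 457/59  (> 43, stop)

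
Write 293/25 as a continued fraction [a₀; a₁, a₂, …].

293 = 11·25 + 18, so a_0 = 11
25 = 1·18 + 7, so a_1 = 1
18 = 2·7 + 4, so a_2 = 2
7 = 1·4 + 3, so a_3 = 1
4 = 1·3 + 1, so a_4 = 1
3 = 3·1 + 0, so a_5 = 3

[11; 1, 2, 1, 1, 3]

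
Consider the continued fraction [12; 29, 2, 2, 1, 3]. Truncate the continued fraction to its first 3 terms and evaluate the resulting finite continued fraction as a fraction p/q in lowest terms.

710/59

a_0 = 12: 12/1
a_1 = 29: 349/29
a_2 = 2: 710/59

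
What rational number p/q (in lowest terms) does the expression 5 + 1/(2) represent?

Start with 2.
5 + 1/(2/1) = 5 + 1/2 = 11/2

11/2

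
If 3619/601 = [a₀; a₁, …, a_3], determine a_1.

46

Repeatedly divide and take the remainder:
3619 ÷ 601 → quotient 6, remainder 13
601 ÷ 13 → quotient 46, remainder 3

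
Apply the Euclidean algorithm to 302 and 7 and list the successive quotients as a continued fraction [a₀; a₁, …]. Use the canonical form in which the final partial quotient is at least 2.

[43; 7]

302 = 43·7 + 1, so a_0 = 43
7 = 7·1 + 0, so a_1 = 7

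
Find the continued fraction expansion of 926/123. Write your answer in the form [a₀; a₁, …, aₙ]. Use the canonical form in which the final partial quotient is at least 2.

[7; 1, 1, 8, 3, 2]

926 = 7·123 + 65, so a_0 = 7
123 = 1·65 + 58, so a_1 = 1
65 = 1·58 + 7, so a_2 = 1
58 = 8·7 + 2, so a_3 = 8
7 = 3·2 + 1, so a_4 = 3
2 = 2·1 + 0, so a_5 = 2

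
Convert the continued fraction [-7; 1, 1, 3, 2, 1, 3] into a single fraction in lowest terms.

-547/85

a_0 = -7: -7/1
a_1 = 1: -6/1
a_2 = 1: -13/2
a_3 = 3: -45/7
a_4 = 2: -103/16
a_5 = 1: -148/23
a_6 = 3: -547/85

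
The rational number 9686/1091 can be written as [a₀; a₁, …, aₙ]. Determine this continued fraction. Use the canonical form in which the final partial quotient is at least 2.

Apply division with remainder until the remainder is 0:
⌊9686/1091⌋ = 8, remainder 958
⌊1091/958⌋ = 1, remainder 133
⌊958/133⌋ = 7, remainder 27
⌊133/27⌋ = 4, remainder 25
⌊27/25⌋ = 1, remainder 2
⌊25/2⌋ = 12, remainder 1
⌊2/1⌋ = 2, remainder 0

[8; 1, 7, 4, 1, 12, 2]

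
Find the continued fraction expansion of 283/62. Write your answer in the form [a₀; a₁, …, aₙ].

283 = 4·62 + 35, so a_0 = 4
62 = 1·35 + 27, so a_1 = 1
35 = 1·27 + 8, so a_2 = 1
27 = 3·8 + 3, so a_3 = 3
8 = 2·3 + 2, so a_4 = 2
3 = 1·2 + 1, so a_5 = 1
2 = 2·1 + 0, so a_6 = 2

[4; 1, 1, 3, 2, 1, 2]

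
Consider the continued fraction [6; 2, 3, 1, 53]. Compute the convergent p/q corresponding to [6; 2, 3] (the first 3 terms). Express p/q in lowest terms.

45/7

Work from the innermost term outward:
Start with 3.
2 + 1/(3/1) = 2 + 1/3 = 7/3
6 + 1/(7/3) = 6 + 3/7 = 45/7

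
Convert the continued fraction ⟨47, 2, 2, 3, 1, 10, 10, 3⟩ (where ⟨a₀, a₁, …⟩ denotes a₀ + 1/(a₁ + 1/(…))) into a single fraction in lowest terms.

351445/7413

Start with 3.
10 + 1/(3/1) = 10 + 1/3 = 31/3
10 + 1/(31/3) = 10 + 3/31 = 313/31
1 + 1/(313/31) = 1 + 31/313 = 344/313
3 + 1/(344/313) = 3 + 313/344 = 1345/344
2 + 1/(1345/344) = 2 + 344/1345 = 3034/1345
2 + 1/(3034/1345) = 2 + 1345/3034 = 7413/3034
47 + 1/(7413/3034) = 47 + 3034/7413 = 351445/7413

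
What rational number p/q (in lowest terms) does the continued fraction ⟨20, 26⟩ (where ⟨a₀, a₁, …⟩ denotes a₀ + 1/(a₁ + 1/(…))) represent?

Collapse the nested fraction from the inside out:
Start with 26.
20 + 1/(26/1) = 20 + 1/26 = 521/26

521/26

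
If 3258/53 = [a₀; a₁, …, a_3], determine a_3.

3

Apply division with remainder until the remainder is 0:
3258 ÷ 53 → quotient 61, remainder 25
53 ÷ 25 → quotient 2, remainder 3
25 ÷ 3 → quotient 8, remainder 1
3 ÷ 1 → quotient 3, remainder 0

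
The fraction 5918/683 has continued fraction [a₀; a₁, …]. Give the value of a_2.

5918 = 8·683 + 454, so a_0 = 8
683 = 1·454 + 229, so a_1 = 1
454 = 1·229 + 225, so a_2 = 1

1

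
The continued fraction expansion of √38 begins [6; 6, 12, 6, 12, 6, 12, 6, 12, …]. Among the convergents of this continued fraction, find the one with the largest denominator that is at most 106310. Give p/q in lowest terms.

202501/32850

a_0 = 6: 6/1  (≤ bound)
a_1 = 6: 37/6  (≤ bound)
a_2 = 12: 450/73  (≤ bound)
a_3 = 6: 2737/444  (≤ bound)
a_4 = 12: 33294/5401  (≤ bound)
a_5 = 6: 202501/32850  (≤ bound)
a_6 = 12: 2463306/399601  (> 106310, stop)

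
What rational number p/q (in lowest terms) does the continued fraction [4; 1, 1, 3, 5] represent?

a_0 = 4: 4/1
a_1 = 1: 5/1
a_2 = 1: 9/2
a_3 = 3: 32/7
a_4 = 5: 169/37

169/37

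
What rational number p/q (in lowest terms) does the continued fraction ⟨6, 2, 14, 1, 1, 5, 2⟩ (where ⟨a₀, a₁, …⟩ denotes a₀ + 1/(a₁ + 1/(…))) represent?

Collapse the nested fraction from the inside out:
Start with 2.
5 + 1/(2/1) = 5 + 1/2 = 11/2
1 + 1/(11/2) = 1 + 2/11 = 13/11
1 + 1/(13/11) = 1 + 11/13 = 24/13
14 + 1/(24/13) = 14 + 13/24 = 349/24
2 + 1/(349/24) = 2 + 24/349 = 722/349
6 + 1/(722/349) = 6 + 349/722 = 4681/722

4681/722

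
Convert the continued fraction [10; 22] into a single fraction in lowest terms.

221/22

Build up convergents one term at a time:
a_0 = 10: 10/1
a_1 = 22: 221/22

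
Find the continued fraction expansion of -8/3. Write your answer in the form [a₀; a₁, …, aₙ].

[-3; 3]

-8 ÷ 3 → quotient -3, remainder 1
3 ÷ 1 → quotient 3, remainder 0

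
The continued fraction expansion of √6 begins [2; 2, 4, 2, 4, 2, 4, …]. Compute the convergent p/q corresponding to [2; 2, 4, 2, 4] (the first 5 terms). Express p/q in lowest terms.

Work from the innermost term outward:
Start with 4.
2 + 1/(4/1) = 2 + 1/4 = 9/4
4 + 1/(9/4) = 4 + 4/9 = 40/9
2 + 1/(40/9) = 2 + 9/40 = 89/40
2 + 1/(89/40) = 2 + 40/89 = 218/89

218/89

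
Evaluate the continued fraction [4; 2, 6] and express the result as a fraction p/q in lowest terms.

Collapse the nested fraction from the inside out:
Start with 6.
2 + 1/(6/1) = 2 + 1/6 = 13/6
4 + 1/(13/6) = 4 + 6/13 = 58/13

58/13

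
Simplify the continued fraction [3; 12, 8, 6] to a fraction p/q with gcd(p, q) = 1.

1831/594

Start with 6.
8 + 1/(6/1) = 8 + 1/6 = 49/6
12 + 1/(49/6) = 12 + 6/49 = 594/49
3 + 1/(594/49) = 3 + 49/594 = 1831/594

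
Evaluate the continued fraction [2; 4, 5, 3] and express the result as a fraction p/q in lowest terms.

150/67

a_0 = 2: 2/1
a_1 = 4: 9/4
a_2 = 5: 47/21
a_3 = 3: 150/67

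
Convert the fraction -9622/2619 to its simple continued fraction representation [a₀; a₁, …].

-9622 ÷ 2619 → quotient -4, remainder 854
2619 ÷ 854 → quotient 3, remainder 57
854 ÷ 57 → quotient 14, remainder 56
57 ÷ 56 → quotient 1, remainder 1
56 ÷ 1 → quotient 56, remainder 0

[-4; 3, 14, 1, 56]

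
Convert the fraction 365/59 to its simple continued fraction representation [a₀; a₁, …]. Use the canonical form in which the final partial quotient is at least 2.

Apply division with remainder until the remainder is 0:
⌊365/59⌋ = 6, remainder 11
⌊59/11⌋ = 5, remainder 4
⌊11/4⌋ = 2, remainder 3
⌊4/3⌋ = 1, remainder 1
⌊3/1⌋ = 3, remainder 0

[6; 5, 2, 1, 3]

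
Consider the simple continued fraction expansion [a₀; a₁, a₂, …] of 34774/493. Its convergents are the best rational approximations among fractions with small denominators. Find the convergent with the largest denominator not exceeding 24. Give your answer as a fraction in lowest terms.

a_0 = 70: 70/1  (≤ bound)
a_1 = 1: 71/1  (≤ bound)
a_2 = 1: 141/2  (≤ bound)
a_3 = 6: 917/13  (≤ bound)
a_4 = 1: 1058/15  (≤ bound)
a_5 = 1: 1975/28  (> 24, stop)

1058/15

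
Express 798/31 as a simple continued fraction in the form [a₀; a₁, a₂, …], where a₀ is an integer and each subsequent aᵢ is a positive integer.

[25; 1, 2, 1, 7]

798 = 25·31 + 23, so a_0 = 25
31 = 1·23 + 8, so a_1 = 1
23 = 2·8 + 7, so a_2 = 2
8 = 1·7 + 1, so a_3 = 1
7 = 7·1 + 0, so a_4 = 7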